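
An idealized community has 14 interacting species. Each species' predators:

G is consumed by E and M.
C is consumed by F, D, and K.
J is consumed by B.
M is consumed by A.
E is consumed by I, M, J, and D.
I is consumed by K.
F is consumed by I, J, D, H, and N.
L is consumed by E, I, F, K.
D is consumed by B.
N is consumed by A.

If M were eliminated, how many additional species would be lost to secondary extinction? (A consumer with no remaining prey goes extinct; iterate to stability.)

0

Remove M.
Every predator of it retains at least one other prey: A still has N.
No consumer loses all prey, so no secondary extinctions occur.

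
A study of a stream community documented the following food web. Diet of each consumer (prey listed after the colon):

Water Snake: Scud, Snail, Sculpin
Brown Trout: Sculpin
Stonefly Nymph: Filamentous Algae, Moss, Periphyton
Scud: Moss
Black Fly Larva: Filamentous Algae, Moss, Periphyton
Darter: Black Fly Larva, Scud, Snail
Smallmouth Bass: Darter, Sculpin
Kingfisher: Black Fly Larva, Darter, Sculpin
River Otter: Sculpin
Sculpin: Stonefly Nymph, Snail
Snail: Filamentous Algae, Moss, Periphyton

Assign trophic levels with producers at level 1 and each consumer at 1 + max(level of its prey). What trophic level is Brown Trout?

Filamentous Algae is a producer → level 1.
Stonefly Nymph eats Filamentous Algae (level 1); other prey at levels: Moss 1, Periphyton 1 → level 2.
Sculpin eats Stonefly Nymph (level 2); other prey at levels: Snail 2 → level 3.
Brown Trout eats Sculpin → level 4.

Trophic level 4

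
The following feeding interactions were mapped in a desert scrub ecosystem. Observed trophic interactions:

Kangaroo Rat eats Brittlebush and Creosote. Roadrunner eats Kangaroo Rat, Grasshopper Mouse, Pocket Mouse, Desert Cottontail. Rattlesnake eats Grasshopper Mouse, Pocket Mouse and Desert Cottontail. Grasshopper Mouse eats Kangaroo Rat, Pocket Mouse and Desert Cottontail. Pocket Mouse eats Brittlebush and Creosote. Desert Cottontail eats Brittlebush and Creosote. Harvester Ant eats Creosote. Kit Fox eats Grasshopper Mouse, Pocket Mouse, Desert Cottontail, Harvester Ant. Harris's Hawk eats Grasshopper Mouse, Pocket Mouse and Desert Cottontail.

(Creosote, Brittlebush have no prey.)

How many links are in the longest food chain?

One longest chain: Creosote → Desert Cottontail → Grasshopper Mouse → Roadrunner.
It has 4 species and 3 links.

3 links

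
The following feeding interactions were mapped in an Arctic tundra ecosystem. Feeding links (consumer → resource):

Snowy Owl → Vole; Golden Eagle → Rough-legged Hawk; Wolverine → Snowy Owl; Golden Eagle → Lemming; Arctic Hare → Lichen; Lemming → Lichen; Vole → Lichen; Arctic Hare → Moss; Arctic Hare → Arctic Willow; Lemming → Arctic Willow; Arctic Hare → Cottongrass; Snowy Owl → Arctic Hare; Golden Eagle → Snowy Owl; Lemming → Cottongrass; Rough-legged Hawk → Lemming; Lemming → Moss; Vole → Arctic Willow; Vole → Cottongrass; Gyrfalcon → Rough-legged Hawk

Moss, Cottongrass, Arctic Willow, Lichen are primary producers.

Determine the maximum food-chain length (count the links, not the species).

One longest chain: Moss → Arctic Hare → Snowy Owl → Golden Eagle.
It has 4 species and 3 links.

3 links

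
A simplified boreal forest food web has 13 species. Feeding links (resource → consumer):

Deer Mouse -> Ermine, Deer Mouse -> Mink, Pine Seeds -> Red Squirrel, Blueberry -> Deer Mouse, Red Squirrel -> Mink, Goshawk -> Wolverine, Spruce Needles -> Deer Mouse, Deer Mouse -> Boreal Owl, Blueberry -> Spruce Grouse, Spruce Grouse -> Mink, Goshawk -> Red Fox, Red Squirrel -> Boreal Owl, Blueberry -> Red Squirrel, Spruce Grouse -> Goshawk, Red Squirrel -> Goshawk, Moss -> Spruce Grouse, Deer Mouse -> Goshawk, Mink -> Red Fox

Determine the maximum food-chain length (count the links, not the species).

One longest chain: Blueberry → Deer Mouse → Goshawk → Red Fox.
It has 4 species and 3 links.

3 links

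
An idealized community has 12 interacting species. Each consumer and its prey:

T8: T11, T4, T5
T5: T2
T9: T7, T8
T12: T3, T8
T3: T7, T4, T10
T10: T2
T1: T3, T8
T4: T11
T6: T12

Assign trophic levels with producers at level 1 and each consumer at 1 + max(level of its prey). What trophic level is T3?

Trophic level 3

T11 is a producer → level 1.
T4 eats T11 → level 2.
T3 eats T4 (level 2); other prey at levels: T7 1, T10 2 → level 3.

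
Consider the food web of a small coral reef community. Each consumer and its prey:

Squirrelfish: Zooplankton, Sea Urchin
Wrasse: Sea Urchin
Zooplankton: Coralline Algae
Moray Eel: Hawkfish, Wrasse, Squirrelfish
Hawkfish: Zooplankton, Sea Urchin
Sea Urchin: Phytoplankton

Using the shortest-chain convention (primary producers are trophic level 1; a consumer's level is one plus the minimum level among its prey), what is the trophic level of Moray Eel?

Trophic level 4

Coralline Algae is a producer → level 1.
Zooplankton eats Coralline Algae → level 2.
Hawkfish eats Zooplankton → level 3.
Moray Eel eats Hawkfish → level 4.
No prey of Moray Eel is below level 3, so 4 is the minimum.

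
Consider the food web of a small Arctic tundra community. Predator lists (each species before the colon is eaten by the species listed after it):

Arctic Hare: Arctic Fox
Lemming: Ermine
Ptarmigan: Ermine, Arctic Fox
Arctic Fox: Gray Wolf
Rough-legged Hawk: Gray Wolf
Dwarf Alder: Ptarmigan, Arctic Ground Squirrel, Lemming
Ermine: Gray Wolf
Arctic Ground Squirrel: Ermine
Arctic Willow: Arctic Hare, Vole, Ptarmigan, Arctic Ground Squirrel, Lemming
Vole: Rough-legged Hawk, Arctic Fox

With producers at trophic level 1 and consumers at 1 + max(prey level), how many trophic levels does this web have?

Producers (level 1): Dwarf Alder, Arctic Willow.
Arctic Willow → Vole → Rough-legged Hawk → Gray Wolf gives Gray Wolf level 4.
No species has a prey at level 4, so no species reaches level 5.

4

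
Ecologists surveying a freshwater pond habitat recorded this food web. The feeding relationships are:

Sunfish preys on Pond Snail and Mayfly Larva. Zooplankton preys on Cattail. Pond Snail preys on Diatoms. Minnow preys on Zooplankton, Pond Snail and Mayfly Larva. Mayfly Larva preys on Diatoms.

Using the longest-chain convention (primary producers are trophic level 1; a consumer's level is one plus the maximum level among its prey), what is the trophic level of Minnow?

Trophic level 3

Diatoms is a producer → level 1.
Pond Snail eats Diatoms → level 2.
Minnow eats Pond Snail (level 2); other prey at levels: Zooplankton 2, Mayfly Larva 2 → level 3.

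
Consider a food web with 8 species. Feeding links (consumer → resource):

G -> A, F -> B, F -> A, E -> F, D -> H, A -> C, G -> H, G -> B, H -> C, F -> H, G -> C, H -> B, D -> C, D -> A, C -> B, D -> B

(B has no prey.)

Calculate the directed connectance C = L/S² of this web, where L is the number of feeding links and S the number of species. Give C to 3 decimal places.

C = 0.250

The web has S = 8 species and L = 16 feeding links.
C = L / S² = 16 / 64 = 0.2500 ≈ 0.250.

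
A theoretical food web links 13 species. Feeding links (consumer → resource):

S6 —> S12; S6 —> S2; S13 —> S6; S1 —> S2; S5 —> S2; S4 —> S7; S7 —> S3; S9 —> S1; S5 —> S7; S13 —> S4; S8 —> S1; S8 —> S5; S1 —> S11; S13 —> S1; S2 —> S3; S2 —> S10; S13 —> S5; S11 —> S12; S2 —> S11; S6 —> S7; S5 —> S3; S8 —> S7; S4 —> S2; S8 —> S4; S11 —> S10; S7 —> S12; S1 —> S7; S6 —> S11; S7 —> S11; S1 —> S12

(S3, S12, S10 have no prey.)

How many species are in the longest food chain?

One longest chain: S12 → S11 → S7 → S1 → S9.
It has 5 species and 4 links.

5 species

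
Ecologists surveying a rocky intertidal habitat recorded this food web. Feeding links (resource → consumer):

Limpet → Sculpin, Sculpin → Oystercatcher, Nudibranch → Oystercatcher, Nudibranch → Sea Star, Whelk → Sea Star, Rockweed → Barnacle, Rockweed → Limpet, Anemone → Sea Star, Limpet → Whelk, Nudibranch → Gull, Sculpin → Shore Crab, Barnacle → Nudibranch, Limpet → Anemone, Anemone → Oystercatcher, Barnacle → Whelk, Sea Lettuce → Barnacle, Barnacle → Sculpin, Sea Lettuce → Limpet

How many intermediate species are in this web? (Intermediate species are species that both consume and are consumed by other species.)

6

Intermediate species (has both prey and predators): Barnacle, Limpet, Nudibranch, Whelk, Sculpin, Anemone.
Count: 6.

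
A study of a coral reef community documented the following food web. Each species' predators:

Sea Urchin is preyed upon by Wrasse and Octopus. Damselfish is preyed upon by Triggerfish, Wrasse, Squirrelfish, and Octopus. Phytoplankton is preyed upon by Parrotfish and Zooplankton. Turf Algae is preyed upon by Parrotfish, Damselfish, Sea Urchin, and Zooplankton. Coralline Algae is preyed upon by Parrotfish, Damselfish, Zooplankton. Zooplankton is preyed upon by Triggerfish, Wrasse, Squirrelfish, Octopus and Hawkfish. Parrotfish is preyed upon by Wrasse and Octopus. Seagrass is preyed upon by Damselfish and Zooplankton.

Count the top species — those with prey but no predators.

5

Top species (has prey, but nothing eats it): Hawkfish, Wrasse, Squirrelfish, Octopus, Triggerfish.
Count: 5.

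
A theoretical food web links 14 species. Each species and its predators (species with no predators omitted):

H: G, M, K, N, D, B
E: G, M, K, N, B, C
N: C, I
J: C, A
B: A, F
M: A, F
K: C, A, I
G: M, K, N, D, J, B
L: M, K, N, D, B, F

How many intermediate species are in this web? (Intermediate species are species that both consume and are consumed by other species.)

6

Intermediate species (has both prey and predators): G, M, K, N, J, B.
Count: 6.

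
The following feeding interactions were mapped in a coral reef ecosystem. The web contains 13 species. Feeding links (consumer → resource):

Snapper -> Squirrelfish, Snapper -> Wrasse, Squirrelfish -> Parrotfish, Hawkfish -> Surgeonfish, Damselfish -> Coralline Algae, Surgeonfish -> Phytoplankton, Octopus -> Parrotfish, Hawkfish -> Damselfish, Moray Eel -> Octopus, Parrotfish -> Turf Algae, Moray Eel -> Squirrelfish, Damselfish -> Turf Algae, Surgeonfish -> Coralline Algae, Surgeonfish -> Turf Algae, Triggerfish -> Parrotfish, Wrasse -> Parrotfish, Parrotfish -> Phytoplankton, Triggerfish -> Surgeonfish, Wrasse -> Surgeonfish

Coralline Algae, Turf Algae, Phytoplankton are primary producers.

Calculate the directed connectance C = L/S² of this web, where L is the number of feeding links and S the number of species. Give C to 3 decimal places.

C = 0.112

The web has S = 13 species and L = 19 feeding links.
C = L / S² = 19 / 169 = 0.1124 ≈ 0.112.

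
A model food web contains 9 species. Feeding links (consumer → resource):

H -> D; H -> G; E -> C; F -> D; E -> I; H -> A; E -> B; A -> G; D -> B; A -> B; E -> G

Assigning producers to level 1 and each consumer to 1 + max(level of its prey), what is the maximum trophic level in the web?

Producers (level 1): G, B, I, C.
B → D → F gives F level 3.
No species has a prey at level 3, so no species reaches level 4.

3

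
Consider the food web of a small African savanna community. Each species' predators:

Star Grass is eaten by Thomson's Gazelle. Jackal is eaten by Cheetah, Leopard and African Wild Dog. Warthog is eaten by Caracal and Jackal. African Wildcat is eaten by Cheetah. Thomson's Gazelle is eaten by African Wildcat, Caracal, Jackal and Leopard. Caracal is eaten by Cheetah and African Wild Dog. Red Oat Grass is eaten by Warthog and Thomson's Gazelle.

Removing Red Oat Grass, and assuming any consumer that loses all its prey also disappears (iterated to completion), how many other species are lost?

Remove Red Oat Grass.
Round 1: Warthog (all prey gone) → extinct.
No further losses. Total secondary extinctions: 1.

1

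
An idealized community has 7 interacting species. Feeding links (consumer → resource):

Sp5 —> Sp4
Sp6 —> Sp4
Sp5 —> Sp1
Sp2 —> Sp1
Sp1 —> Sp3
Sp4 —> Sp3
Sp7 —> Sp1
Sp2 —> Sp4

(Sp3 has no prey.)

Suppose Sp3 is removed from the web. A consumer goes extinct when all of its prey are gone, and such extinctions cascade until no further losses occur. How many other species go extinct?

Remove Sp3.
Round 1: Sp4 (all prey gone), Sp1 (all prey gone) → extinct.
Round 2: Sp7 (all prey gone), Sp5 (all prey gone), Sp2 (all prey gone), Sp6 (all prey gone) → extinct.
No further losses. Total secondary extinctions: 6.

6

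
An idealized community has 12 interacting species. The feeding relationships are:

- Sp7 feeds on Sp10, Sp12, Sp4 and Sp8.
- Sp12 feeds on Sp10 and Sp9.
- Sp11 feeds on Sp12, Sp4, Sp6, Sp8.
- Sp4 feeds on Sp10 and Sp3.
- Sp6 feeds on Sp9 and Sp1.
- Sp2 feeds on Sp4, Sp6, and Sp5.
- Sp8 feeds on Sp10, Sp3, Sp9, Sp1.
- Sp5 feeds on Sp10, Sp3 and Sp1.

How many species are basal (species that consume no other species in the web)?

4

Basal species (no prey listed): Sp10, Sp9, Sp1, Sp3.
Count: 4.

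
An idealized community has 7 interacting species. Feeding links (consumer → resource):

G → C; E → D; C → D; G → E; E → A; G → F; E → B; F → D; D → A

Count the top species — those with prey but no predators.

1

Top species (has prey, but nothing eats it): G.
Count: 1.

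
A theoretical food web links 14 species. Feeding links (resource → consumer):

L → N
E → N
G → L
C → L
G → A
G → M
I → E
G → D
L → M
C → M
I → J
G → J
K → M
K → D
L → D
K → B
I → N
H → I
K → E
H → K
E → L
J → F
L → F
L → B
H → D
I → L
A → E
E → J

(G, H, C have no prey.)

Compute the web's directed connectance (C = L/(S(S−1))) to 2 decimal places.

C = 0.15

The web has S = 14 species and L = 28 feeding links.
C = L / (S(S−1)) = 28 / 182 = 0.1538 ≈ 0.15.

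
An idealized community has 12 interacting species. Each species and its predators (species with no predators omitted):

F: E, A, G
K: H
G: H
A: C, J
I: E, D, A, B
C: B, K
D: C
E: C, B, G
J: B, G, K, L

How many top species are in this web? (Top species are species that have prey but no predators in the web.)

3

Top species (has prey, but nothing eats it): B, L, H.
Count: 3.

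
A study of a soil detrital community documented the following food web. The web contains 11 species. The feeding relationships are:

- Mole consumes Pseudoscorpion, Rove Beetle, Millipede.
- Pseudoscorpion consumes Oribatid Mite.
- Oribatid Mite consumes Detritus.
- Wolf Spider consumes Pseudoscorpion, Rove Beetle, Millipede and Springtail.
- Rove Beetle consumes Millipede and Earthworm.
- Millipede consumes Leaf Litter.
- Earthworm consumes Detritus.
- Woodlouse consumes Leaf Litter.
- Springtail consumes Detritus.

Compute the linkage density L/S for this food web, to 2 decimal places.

L/S = 1.36

There are L = 15 links among S = 11 species.
L/S = 15/11 = 1.3636 ≈ 1.36.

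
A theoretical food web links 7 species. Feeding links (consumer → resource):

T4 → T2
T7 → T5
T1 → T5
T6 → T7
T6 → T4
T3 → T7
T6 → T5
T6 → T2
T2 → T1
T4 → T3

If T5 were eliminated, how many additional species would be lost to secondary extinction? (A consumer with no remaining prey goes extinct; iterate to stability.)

Remove T5.
Round 1: T1 (all prey gone), T7 (all prey gone) → extinct.
Round 2: T3 (all prey gone), T2 (all prey gone) → extinct.
Round 3: T4 (all prey gone) → extinct.
Round 4: T6 (all prey gone) → extinct.
No further losses. Total secondary extinctions: 6.

6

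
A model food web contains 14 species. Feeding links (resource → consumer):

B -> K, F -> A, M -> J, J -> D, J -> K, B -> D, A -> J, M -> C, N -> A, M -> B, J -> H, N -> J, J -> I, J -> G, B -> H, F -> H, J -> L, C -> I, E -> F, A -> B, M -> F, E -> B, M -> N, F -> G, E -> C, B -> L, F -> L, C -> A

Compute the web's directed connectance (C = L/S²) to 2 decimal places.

The web has S = 14 species and L = 28 feeding links.
C = L / S² = 28 / 196 = 0.1429 ≈ 0.14.

C = 0.14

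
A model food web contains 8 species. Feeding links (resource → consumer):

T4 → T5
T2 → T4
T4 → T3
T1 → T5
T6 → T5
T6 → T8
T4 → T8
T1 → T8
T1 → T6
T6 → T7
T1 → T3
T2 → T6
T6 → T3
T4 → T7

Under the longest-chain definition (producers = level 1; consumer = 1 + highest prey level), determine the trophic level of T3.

T2 is a producer → level 1.
T4 eats T2 → level 2.
T3 eats T4 (level 2); other prey at levels: T1 1, T6 2 → level 3.

Trophic level 3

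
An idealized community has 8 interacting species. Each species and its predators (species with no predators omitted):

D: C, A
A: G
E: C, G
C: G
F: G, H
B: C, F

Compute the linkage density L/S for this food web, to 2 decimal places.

L/S = 1.25

There are L = 10 links among S = 8 species.
L/S = 10/8 = 1.2500 ≈ 1.25.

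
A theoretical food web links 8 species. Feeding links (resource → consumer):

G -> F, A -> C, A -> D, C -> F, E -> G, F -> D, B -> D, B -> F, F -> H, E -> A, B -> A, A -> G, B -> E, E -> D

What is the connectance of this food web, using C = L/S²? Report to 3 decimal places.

The web has S = 8 species and L = 14 feeding links.
C = L / S² = 14 / 64 = 0.2188 ≈ 0.219.

C = 0.219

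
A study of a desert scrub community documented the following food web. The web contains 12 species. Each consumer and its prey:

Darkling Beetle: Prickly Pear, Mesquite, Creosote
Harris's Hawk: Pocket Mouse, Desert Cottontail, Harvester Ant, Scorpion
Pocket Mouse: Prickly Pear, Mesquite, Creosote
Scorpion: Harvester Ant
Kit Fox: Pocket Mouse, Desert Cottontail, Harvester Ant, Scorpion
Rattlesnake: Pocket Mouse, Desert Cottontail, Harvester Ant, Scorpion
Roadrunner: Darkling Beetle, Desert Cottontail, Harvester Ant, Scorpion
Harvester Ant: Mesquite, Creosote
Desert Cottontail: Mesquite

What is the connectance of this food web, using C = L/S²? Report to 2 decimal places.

The web has S = 12 species and L = 26 feeding links.
C = L / S² = 26 / 144 = 0.1806 ≈ 0.18.

C = 0.18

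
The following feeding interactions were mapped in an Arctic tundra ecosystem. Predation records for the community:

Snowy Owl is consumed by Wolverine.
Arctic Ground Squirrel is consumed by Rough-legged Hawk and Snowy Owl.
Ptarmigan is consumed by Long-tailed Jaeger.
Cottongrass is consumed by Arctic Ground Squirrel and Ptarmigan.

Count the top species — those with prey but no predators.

Top species (has prey, but nothing eats it): Rough-legged Hawk, Long-tailed Jaeger, Wolverine.
Count: 3.

3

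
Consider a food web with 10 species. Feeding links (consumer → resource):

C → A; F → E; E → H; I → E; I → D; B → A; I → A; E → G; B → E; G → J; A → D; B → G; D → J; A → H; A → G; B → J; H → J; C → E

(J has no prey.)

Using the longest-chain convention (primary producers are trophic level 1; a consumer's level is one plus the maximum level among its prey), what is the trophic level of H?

J is a producer → level 1.
H eats J → level 2.

Trophic level 2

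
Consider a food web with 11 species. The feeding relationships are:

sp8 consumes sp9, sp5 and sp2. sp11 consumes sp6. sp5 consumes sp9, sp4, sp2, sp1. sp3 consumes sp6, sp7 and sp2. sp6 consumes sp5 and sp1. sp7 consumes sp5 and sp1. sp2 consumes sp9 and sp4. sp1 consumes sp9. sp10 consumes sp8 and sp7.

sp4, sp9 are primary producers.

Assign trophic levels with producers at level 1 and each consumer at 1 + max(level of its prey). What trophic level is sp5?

sp9 is a producer → level 1.
sp1 eats sp9 → level 2.
sp5 eats sp1 (level 2); other prey at levels: sp4 1, sp9 1, sp2 2 → level 3.

Trophic level 3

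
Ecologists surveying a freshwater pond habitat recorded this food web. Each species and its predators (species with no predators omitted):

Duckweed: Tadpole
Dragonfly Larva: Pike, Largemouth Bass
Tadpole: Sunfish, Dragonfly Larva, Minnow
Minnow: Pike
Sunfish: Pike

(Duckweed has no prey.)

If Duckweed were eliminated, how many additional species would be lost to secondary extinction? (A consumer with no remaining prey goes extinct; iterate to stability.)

6

Remove Duckweed.
Round 1: Tadpole (all prey gone) → extinct.
Round 2: Sunfish (all prey gone), Dragonfly Larva (all prey gone), Minnow (all prey gone) → extinct.
Round 3: Pike (all prey gone), Largemouth Bass (all prey gone) → extinct.
No further losses. Total secondary extinctions: 6.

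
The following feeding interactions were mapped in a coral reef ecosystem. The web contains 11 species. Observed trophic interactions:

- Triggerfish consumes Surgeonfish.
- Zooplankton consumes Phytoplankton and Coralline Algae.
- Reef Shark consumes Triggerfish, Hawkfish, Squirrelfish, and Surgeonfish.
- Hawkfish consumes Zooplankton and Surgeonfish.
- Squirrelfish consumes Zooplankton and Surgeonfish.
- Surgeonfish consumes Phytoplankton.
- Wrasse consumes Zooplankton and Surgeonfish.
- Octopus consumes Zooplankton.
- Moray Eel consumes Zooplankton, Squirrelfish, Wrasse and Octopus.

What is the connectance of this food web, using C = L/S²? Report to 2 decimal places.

The web has S = 11 species and L = 19 feeding links.
C = L / S² = 19 / 121 = 0.1570 ≈ 0.16.

C = 0.16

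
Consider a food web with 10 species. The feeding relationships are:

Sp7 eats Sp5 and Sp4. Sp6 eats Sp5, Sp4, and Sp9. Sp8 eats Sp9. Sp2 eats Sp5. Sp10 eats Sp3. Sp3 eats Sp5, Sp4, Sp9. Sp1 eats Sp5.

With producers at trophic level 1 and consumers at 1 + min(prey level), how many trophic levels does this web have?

Producers (level 1): Sp4, Sp5, Sp9.
Following each consumer down to its lowest-level prey: Sp4 → Sp3 → Sp10 (levels 1 through 3).
All prey of Sp10 (Sp3 2) are at level 2 or above, so Sp10 is at level 1 + 2 = 3.
Every consumer has at least one prey at level 2 or below, so none exceeds level 3.

3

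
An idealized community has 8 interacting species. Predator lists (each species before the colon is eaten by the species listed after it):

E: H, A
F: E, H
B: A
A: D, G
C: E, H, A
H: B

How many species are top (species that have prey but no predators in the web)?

2

Top species (has prey, but nothing eats it): D, G.
Count: 2.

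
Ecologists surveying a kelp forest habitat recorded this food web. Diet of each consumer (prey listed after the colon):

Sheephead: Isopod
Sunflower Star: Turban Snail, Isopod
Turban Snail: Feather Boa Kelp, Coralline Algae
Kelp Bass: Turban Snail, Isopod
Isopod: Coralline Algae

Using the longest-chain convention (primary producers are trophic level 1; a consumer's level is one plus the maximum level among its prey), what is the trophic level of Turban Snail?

Feather Boa Kelp is a producer → level 1.
Turban Snail eats Feather Boa Kelp (level 1); other prey at levels: Coralline Algae 1 → level 2.

Trophic level 2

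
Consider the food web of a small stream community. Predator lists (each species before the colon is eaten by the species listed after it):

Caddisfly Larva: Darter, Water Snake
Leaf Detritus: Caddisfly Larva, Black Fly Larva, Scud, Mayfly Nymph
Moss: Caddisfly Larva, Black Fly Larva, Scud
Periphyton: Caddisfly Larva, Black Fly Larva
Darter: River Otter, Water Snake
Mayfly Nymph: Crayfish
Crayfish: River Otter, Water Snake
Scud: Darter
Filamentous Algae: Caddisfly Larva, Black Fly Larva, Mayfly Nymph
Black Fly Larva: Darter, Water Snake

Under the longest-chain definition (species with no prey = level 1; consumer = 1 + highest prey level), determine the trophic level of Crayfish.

Trophic level 3

Filamentous Algae has no prey (basal) → level 1.
Mayfly Nymph eats Filamentous Algae (level 1); other prey at levels: Leaf Detritus 1 → level 2.
Crayfish eats Mayfly Nymph → level 3.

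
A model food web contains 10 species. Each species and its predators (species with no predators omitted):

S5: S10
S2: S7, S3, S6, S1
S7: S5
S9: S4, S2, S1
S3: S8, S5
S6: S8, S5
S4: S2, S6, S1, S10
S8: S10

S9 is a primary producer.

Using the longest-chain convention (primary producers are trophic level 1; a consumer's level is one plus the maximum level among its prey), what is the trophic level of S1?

Trophic level 4

S9 is a producer → level 1.
S4 eats S9 → level 2.
S2 eats S4 (level 2); other prey at levels: S9 1 → level 3.
S1 eats S2 (level 3); other prey at levels: S9 1, S4 2 → level 4.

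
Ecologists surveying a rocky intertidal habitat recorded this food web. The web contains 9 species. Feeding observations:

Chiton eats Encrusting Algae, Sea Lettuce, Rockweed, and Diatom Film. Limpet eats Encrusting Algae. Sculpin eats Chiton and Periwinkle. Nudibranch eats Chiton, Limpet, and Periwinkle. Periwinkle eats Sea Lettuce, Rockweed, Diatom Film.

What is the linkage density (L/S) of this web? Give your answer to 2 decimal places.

There are L = 13 links among S = 9 species.
L/S = 13/9 = 1.4444 ≈ 1.44.

L/S = 1.44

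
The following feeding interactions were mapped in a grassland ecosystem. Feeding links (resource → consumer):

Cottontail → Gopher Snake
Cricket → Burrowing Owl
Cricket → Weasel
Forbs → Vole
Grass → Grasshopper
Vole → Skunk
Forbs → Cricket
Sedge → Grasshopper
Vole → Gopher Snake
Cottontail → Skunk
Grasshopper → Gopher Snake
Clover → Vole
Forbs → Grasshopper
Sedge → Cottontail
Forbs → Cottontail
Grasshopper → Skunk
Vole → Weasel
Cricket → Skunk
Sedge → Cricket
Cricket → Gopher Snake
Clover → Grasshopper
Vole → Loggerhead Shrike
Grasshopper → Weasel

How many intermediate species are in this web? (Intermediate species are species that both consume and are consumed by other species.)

4

Intermediate species (has both prey and predators): Cottontail, Cricket, Vole, Grasshopper.
Count: 4.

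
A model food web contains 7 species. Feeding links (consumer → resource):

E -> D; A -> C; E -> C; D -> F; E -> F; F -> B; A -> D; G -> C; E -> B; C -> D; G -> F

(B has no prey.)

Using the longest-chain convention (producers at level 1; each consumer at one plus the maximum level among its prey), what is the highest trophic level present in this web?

5

Producers (level 1): B.
B → F → D → C → A gives A level 5.
No species has a prey at level 5, so no species reaches level 6.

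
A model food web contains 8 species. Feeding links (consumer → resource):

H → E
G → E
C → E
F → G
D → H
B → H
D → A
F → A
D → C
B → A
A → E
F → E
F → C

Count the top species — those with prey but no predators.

Top species (has prey, but nothing eats it): D, F, B.
Count: 3.

3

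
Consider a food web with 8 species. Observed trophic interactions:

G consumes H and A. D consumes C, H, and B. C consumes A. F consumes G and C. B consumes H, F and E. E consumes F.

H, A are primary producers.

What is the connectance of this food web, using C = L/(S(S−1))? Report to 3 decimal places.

C = 0.214

The web has S = 8 species and L = 12 feeding links.
C = L / (S(S−1)) = 12 / 56 = 0.2143 ≈ 0.214.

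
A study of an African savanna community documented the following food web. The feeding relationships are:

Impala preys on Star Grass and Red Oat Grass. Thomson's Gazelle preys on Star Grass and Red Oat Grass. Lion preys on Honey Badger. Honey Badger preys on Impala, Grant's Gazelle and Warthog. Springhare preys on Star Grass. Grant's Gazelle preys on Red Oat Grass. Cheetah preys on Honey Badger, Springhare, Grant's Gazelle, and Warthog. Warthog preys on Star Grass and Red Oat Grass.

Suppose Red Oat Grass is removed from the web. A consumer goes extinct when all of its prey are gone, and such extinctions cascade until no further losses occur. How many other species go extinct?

1

Remove Red Oat Grass.
Round 1: Grant's Gazelle (all prey gone) → extinct.
No further losses. Total secondary extinctions: 1.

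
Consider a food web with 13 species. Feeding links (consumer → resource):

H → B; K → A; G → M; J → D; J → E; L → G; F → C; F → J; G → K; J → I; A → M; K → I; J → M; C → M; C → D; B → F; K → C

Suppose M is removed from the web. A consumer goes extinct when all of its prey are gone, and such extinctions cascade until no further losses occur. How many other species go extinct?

1

Remove M.
Round 1: A (all prey gone) → extinct.
No further losses. Total secondary extinctions: 1.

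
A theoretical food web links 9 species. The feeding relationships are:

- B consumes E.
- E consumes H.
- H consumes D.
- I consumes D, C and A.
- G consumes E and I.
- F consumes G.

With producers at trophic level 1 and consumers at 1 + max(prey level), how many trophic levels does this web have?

Producers (level 1): D, A, C.
D → H → E → G → F gives F level 5.
No species has a prey at level 5, so no species reaches level 6.

5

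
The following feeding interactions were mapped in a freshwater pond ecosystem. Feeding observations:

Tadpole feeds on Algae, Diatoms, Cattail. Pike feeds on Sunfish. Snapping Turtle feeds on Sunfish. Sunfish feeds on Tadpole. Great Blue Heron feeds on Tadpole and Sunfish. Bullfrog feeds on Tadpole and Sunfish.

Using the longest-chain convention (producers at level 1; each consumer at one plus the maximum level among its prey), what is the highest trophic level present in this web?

Producers (level 1): Cattail, Diatoms, Algae.
Cattail → Tadpole → Sunfish → Great Blue Heron gives Great Blue Heron level 4.
No species has a prey at level 4, so no species reaches level 5.

4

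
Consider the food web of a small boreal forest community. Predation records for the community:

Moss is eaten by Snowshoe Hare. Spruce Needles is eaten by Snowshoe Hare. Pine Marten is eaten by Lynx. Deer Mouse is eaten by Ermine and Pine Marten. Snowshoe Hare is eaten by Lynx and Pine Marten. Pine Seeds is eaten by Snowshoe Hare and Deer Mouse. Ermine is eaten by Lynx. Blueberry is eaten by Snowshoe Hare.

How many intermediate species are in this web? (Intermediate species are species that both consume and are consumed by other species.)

Intermediate species (has both prey and predators): Deer Mouse, Snowshoe Hare, Pine Marten, Ermine.
Count: 4.

4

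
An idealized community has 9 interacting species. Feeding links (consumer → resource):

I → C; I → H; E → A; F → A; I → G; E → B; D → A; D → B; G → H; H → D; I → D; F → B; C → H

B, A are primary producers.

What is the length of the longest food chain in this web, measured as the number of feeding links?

One longest chain: B → D → H → G → I.
It has 5 species and 4 links.

4 links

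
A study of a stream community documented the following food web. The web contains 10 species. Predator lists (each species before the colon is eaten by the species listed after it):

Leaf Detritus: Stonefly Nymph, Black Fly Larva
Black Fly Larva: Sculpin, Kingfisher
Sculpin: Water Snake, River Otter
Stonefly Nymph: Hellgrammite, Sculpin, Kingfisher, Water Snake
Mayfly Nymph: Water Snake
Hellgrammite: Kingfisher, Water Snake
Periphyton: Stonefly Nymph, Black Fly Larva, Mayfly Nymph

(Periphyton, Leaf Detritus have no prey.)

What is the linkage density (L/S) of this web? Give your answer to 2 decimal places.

There are L = 16 links among S = 10 species.
L/S = 16/10 = 1.6000 ≈ 1.60.

L/S = 1.60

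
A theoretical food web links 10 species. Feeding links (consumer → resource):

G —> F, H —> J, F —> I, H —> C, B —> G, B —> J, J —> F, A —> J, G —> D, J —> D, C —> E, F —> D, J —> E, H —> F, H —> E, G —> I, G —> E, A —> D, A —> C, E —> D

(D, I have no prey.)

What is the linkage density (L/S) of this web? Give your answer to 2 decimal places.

There are L = 20 links among S = 10 species.
L/S = 20/10 = 2.0000 ≈ 2.00.

L/S = 2.00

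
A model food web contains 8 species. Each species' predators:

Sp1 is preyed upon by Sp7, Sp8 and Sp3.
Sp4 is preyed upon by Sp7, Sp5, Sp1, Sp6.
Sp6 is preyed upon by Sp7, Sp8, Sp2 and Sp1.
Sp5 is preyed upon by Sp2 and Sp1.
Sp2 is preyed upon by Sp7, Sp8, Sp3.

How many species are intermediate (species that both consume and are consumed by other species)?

4

Intermediate species (has both prey and predators): Sp5, Sp6, Sp2, Sp1.
Count: 4.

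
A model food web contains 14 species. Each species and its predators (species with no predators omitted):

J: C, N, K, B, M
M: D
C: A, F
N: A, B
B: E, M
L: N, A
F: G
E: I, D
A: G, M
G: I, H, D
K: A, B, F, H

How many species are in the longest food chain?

5 species

One longest chain: L → N → B → E → I.
It has 5 species and 4 links.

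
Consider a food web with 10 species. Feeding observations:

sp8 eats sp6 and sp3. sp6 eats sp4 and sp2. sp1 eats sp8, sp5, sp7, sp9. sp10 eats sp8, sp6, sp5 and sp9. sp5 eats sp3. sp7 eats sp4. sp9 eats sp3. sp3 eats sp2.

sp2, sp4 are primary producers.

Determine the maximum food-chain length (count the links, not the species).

3 links

One longest chain: sp2 → sp3 → sp9 → sp1.
It has 4 species and 3 links.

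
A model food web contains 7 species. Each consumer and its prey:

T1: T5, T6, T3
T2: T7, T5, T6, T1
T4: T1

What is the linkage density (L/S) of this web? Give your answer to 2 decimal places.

L/S = 1.14

There are L = 8 links among S = 7 species.
L/S = 8/7 = 1.1429 ≈ 1.14.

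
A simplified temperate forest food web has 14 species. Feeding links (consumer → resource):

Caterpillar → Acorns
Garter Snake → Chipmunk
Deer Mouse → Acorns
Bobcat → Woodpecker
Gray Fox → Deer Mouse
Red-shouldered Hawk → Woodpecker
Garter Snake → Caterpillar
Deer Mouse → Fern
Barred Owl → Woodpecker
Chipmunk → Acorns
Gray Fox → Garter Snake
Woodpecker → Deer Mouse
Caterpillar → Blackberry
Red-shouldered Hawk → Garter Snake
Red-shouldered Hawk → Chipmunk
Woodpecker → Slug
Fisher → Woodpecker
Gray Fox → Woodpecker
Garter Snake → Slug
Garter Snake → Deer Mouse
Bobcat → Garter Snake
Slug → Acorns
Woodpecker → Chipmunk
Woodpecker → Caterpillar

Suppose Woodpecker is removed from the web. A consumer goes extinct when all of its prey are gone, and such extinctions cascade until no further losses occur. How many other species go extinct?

2

Remove Woodpecker.
Round 1: Fisher (all prey gone), Barred Owl (all prey gone) → extinct.
No further losses. Total secondary extinctions: 2.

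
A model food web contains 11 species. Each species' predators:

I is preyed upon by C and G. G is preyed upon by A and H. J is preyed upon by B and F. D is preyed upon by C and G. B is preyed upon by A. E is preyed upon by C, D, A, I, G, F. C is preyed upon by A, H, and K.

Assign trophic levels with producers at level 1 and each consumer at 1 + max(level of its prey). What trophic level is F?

E is a producer → level 1.
F eats E (level 1); other prey at levels: J 1 → level 2.

Trophic level 2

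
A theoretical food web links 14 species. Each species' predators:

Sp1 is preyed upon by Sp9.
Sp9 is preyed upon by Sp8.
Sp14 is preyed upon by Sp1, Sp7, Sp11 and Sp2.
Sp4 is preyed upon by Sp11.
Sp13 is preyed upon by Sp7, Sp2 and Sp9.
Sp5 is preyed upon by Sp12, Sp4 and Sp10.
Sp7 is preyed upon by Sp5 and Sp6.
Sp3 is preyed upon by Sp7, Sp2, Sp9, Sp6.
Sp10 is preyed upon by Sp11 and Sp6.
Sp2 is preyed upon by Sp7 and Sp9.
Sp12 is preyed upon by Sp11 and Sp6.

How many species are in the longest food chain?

6 species

One longest chain: Sp14 → Sp2 → Sp7 → Sp5 → Sp12 → Sp6.
It has 6 species and 5 links.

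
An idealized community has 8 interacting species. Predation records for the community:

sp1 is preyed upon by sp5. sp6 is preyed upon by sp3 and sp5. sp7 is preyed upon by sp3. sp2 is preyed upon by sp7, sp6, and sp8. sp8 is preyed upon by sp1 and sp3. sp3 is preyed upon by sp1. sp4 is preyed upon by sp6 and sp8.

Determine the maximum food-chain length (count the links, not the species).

4 links

One longest chain: sp4 → sp6 → sp3 → sp1 → sp5.
It has 5 species and 4 links.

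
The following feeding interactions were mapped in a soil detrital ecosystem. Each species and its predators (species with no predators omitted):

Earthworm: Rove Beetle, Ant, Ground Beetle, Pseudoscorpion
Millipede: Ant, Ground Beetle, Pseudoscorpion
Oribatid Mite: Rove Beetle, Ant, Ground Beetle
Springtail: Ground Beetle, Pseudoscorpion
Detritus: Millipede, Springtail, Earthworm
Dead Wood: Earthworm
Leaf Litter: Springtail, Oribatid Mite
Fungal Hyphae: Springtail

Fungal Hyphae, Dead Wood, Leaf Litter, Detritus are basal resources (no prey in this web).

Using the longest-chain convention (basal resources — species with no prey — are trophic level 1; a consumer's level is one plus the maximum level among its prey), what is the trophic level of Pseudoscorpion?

Trophic level 3

Detritus has no prey (basal) → level 1.
Millipede eats Detritus → level 2.
Pseudoscorpion eats Millipede (level 2); other prey at levels: Springtail 2, Earthworm 2 → level 3.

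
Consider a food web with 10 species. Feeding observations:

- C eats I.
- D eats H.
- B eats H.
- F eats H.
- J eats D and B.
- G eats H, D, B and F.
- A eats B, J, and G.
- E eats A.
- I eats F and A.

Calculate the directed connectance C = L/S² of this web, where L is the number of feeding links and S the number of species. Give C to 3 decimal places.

C = 0.160

The web has S = 10 species and L = 16 feeding links.
C = L / S² = 16 / 100 = 0.1600 ≈ 0.160.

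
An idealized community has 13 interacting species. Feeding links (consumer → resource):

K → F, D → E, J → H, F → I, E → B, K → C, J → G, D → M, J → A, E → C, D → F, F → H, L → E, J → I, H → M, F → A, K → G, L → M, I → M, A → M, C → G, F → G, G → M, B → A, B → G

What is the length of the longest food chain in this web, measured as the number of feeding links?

4 links

One longest chain: M → G → C → E → D.
It has 5 species and 4 links.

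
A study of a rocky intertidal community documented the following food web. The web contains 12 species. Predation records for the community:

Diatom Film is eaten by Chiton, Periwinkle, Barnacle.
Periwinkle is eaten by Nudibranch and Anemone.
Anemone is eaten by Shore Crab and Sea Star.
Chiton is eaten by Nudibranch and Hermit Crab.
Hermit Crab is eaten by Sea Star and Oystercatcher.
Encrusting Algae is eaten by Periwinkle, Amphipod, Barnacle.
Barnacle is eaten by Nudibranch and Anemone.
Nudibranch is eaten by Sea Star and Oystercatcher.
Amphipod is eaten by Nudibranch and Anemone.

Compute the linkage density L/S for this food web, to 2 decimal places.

There are L = 20 links among S = 12 species.
L/S = 20/12 = 1.6667 ≈ 1.67.

L/S = 1.67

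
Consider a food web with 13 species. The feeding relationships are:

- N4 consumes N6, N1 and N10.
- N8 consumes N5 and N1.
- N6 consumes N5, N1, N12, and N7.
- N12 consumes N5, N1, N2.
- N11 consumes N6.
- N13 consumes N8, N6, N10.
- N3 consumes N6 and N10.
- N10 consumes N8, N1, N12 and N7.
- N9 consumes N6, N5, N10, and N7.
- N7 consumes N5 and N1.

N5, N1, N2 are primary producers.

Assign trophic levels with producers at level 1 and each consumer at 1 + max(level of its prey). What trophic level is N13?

N5 is a producer → level 1.
N12 eats N5 (level 1); other prey at levels: N1 1, N2 1 → level 2.
N6 eats N12 (level 2); other prey at levels: N5 1, N1 1, N7 2 → level 3.
N13 eats N6 (level 3); other prey at levels: N8 2, N10 3 → level 4.

Trophic level 4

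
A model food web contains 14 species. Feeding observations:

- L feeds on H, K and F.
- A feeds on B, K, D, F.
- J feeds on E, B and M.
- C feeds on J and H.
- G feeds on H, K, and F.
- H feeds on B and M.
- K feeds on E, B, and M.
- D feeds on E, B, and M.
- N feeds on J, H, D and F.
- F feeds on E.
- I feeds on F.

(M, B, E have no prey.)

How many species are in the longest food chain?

3 species

One longest chain: M → K → A.
It has 3 species and 2 links.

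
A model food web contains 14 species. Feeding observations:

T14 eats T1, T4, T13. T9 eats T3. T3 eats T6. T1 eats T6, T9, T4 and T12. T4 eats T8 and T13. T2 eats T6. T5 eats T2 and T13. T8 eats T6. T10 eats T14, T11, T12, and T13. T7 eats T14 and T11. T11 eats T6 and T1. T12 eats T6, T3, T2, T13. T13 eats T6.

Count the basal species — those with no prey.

1

Basal species (no prey listed): T6.
Count: 1.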